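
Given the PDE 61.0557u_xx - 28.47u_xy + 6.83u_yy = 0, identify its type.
The second-order coefficients are A = 61.0557, B = -28.47, C = 6.83. Since B² - 4AC = -857.500824 < 0, this is an elliptic PDE.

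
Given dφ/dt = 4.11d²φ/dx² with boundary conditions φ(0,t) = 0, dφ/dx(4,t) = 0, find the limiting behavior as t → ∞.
φ → 0. Heat escapes through the Dirichlet boundary.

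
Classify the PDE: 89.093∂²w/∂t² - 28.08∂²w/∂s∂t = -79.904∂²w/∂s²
Rewriting in standard form: 79.904∂²w/∂s² - 28.08∂²w/∂s∂t + 89.093∂²w/∂t² = 0. A = 79.904, B = -28.08, C = 89.093. Discriminant B² - 4AC = -27687.061888. Since -27687.061888 < 0, elliptic.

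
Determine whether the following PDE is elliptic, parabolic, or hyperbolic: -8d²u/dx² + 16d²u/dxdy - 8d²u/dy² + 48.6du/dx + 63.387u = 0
Coefficients: A = -8, B = 16, C = -8. B² - 4AC = 0, which is zero, so the equation is parabolic.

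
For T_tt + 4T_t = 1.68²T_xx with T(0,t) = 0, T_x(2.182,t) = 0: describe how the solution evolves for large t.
T → 0. Damping (γ=4) dissipates energy; oscillations decay exponentially.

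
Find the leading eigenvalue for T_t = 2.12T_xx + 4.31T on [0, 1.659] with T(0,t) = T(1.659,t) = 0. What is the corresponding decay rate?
Eigenvalues: λₙ = 2.12n²π²/1.659² - 4.31.
First three modes:
  n=1: λ₁ = 2.12π²/1.659² - 4.31 ≈ 3.292
  n=2: λ₂ = 8.48π²/1.659² - 4.31 ≈ 26.099
  n=3: λ₃ = 19.08π²/1.659² - 4.31 ≈ 64.11
Since 2.12π²/1.659² ≈ 7.602 > 4.31, all λₙ > 0.
The n=1 mode decays slowest → dominates as t → ∞.
Asymptotic: T ~ c₁ sin(πx/1.659) e^{-λ₁t} with decay rate λ₁ ≈ 3.292.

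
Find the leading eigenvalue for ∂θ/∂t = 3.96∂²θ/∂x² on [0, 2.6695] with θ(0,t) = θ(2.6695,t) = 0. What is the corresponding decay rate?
Eigenvalues: λₙ = 3.96n²π²/2.6695².
First three modes:
  n=1: λ₁ = 3.96π²/2.6695² ≈ 5.484
  n=2: λ₂ = 15.84π²/2.6695² ≈ 21.938 (4× faster decay)
  n=3: λ₃ = 35.64π²/2.6695² ≈ 49.36 (9× faster decay)
As t → ∞, higher modes decay exponentially faster. The n=1 mode dominates: θ ~ c₁ sin(πx/2.6695) e^{-λ₁t}.
Decay rate: λ₁ = 3.96π²/2.6695² ≈ 5.484.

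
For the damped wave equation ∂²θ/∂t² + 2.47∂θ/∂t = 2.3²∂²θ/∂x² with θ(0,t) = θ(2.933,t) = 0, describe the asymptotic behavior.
θ → 0. Damping (γ=2.47) dissipates energy; oscillations decay exponentially.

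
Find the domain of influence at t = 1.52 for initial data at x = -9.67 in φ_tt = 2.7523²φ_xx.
Domain of influence: [-13.853496, -5.486504]. Data at x = -9.67 spreads outward at speed 2.7523.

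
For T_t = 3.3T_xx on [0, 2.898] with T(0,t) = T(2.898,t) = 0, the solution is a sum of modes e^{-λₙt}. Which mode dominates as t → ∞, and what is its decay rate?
Eigenvalues: λₙ = 3.3n²π²/2.898².
First three modes:
  n=1: λ₁ = 3.3π²/2.898² ≈ 3.878
  n=2: λ₂ = 13.2π²/2.898² ≈ 15.512 (4× faster decay)
  n=3: λ₃ = 29.7π²/2.898² ≈ 34.903 (9× faster decay)
As t → ∞, higher modes decay exponentially faster. The n=1 mode dominates: T ~ c₁ sin(πx/2.898) e^{-λ₁t}.
Decay rate: λ₁ = 3.3π²/2.898² ≈ 3.878.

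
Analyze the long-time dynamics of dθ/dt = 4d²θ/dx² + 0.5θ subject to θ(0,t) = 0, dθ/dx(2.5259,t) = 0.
Long-time behavior: θ → 0. Diffusion dominates reaction (r=0.5 < κπ²/(4L²)≈1.55); solution decays.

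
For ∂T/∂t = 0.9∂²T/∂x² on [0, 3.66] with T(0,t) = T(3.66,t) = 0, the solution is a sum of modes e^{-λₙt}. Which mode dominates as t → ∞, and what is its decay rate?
Eigenvalues: λₙ = 0.9n²π²/3.66².
First three modes:
  n=1: λ₁ = 0.9π²/3.66² ≈ 0.663
  n=2: λ₂ = 3.6π²/3.66² ≈ 2.652 (4× faster decay)
  n=3: λ₃ = 8.1π²/3.66² ≈ 5.968 (9× faster decay)
As t → ∞, higher modes decay exponentially faster. The n=1 mode dominates: T ~ c₁ sin(πx/3.66) e^{-λ₁t}.
Decay rate: λ₁ = 0.9π²/3.66² ≈ 0.663.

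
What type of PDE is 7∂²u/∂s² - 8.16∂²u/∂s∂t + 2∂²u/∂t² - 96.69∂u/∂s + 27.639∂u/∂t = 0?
With A = 7, B = -8.16, C = 2, the discriminant is 10.5856. This is a hyperbolic PDE.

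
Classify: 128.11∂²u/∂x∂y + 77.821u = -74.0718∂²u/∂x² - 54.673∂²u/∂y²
Rewriting in standard form: 74.0718∂²u/∂x² + 128.11∂²u/∂x∂y + 54.673∂²u/∂y² + 77.821u = 0. Hyperbolic (discriminant = 213.2620144).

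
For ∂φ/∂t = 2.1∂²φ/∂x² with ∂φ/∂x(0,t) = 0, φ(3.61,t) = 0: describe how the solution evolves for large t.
φ → 0. Heat escapes through the Dirichlet boundary.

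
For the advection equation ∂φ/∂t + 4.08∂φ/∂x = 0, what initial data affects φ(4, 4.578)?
A single point: x = -14.67824. The characteristic through (4, 4.578) is x - 4.08t = const, so x = 4 - 4.08·4.578 = -14.67824.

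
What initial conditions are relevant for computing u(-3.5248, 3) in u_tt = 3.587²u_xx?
Domain of dependence: [-14.2858, 7.2362]. Signals travel at speed 3.587, so data within |x - -3.5248| ≤ 3.587·3 = 10.761 can reach the point.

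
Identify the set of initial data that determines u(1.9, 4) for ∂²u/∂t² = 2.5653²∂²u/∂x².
Domain of dependence: [-8.3612, 12.1612]. Signals travel at speed 2.5653, so data within |x - 1.9| ≤ 2.5653·4 = 10.2612 can reach the point.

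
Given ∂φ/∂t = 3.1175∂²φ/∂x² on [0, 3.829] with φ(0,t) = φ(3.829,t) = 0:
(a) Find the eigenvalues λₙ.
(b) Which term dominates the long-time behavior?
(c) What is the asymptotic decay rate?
Eigenvalues: λₙ = 3.1175n²π²/3.829².
First three modes:
  n=1: λ₁ = 3.1175π²/3.829² ≈ 2.099
  n=2: λ₂ = 12.47π²/3.829² ≈ 8.395 (4× faster decay)
  n=3: λ₃ = 28.0575π²/3.829² ≈ 18.888 (9× faster decay)
As t → ∞, higher modes decay exponentially faster. The n=1 mode dominates: φ ~ c₁ sin(πx/3.829) e^{-λ₁t}.
Decay rate: λ₁ = 3.1175π²/3.829² ≈ 2.099.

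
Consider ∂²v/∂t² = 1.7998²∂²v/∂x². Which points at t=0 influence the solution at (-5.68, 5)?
Domain of dependence: [-14.679, 3.319]. Signals travel at speed 1.7998, so data within |x - -5.68| ≤ 1.7998·5 = 8.999 can reach the point.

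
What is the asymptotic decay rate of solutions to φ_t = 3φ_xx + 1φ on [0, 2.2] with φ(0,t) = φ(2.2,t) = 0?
Eigenvalues: λₙ = 3n²π²/2.2² - 1.
First three modes:
  n=1: λ₁ = 3π²/2.2² - 1 ≈ 5.118
  n=2: λ₂ = 12π²/2.2² - 1 ≈ 23.47
  n=3: λ₃ = 27π²/2.2² - 1 ≈ 54.058
Since 3π²/2.2² ≈ 6.118 > 1, all λₙ > 0.
The n=1 mode decays slowest → dominates as t → ∞.
Asymptotic: φ ~ c₁ sin(πx/2.2) e^{-λ₁t} with decay rate λ₁ ≈ 5.118.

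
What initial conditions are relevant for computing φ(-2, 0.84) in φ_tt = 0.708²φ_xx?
Domain of dependence: [-2.59472, -1.40528]. Signals travel at speed 0.708, so data within |x - -2| ≤ 0.708·0.84 = 0.59472 can reach the point.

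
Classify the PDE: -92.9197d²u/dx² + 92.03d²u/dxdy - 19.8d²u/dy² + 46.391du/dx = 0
A = -92.9197, B = 92.03, C = -19.8. Discriminant B² - 4AC = 1110.28066. Since 1110.28066 > 0, hyperbolic.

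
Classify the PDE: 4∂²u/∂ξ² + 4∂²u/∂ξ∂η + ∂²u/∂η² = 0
A = 4, B = 4, C = 1. Discriminant B² - 4AC = 0. Since 0 = 0, parabolic.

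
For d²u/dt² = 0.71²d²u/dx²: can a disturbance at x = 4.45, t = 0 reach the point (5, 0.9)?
Yes. The domain of dependence is [4.361, 5.639], and 4.45 ∈ [4.361, 5.639].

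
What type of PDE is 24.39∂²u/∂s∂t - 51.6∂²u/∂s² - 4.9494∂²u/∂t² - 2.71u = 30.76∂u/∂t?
Rewriting in standard form: -51.6∂²u/∂s² + 24.39∂²u/∂s∂t - 4.9494∂²u/∂t² - 30.76∂u/∂t - 2.71u = 0. With A = -51.6, B = 24.39, C = -4.9494, the discriminant is -426.68406. This is an elliptic PDE.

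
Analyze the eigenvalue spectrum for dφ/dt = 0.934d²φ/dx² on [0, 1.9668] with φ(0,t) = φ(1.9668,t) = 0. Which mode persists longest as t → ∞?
Eigenvalues: λₙ = 0.934n²π²/1.9668².
First three modes:
  n=1: λ₁ = 0.934π²/1.9668² ≈ 2.383
  n=2: λ₂ = 3.736π²/1.9668² ≈ 9.532 (4× faster decay)
  n=3: λ₃ = 8.406π²/1.9668² ≈ 21.447 (9× faster decay)
As t → ∞, higher modes decay exponentially faster. The n=1 mode dominates: φ ~ c₁ sin(πx/1.9668) e^{-λ₁t}.
Decay rate: λ₁ = 0.934π²/1.9668² ≈ 2.383.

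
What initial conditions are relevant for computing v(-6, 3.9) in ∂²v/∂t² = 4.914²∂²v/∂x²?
Domain of dependence: [-25.1646, 13.1646]. Signals travel at speed 4.914, so data within |x - -6| ≤ 4.914·3.9 = 19.1646 can reach the point.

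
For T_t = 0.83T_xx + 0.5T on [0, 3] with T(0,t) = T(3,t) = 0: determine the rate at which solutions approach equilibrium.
Eigenvalues: λₙ = 0.83n²π²/3² - 0.5.
First three modes:
  n=1: λ₁ = 0.83π²/3² - 0.5 ≈ 0.41
  n=2: λ₂ = 3.32π²/3² - 0.5 ≈ 3.141
  n=3: λ₃ = 7.47π²/3² - 0.5 ≈ 7.692
Since 0.83π²/3² ≈ 0.91 > 0.5, all λₙ > 0.
The n=1 mode decays slowest → dominates as t → ∞.
Asymptotic: T ~ c₁ sin(πx/3) e^{-λ₁t} with decay rate λ₁ ≈ 0.41.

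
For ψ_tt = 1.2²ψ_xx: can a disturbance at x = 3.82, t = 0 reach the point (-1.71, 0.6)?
No. The domain of dependence is [-2.43, -0.99], and 3.82 is outside this interval.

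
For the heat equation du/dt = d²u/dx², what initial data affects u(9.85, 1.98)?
The entire real line. The heat equation has infinite propagation speed: any initial disturbance instantly affects all points (though exponentially small far away).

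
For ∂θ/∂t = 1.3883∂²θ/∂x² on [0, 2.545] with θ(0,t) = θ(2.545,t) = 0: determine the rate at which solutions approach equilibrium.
Eigenvalues: λₙ = 1.3883n²π²/2.545².
First three modes:
  n=1: λ₁ = 1.3883π²/2.545² ≈ 2.115
  n=2: λ₂ = 5.5532π²/2.545² ≈ 8.462 (4× faster decay)
  n=3: λ₃ = 12.4947π²/2.545² ≈ 19.039 (9× faster decay)
As t → ∞, higher modes decay exponentially faster. The n=1 mode dominates: θ ~ c₁ sin(πx/2.545) e^{-λ₁t}.
Decay rate: λ₁ = 1.3883π²/2.545² ≈ 2.115.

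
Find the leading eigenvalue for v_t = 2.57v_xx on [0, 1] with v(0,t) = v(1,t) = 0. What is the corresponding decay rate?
Eigenvalues: λₙ = 2.57n²π².
First three modes:
  n=1: λ₁ = 2.57π² ≈ 25.365
  n=2: λ₂ = 10.28π² ≈ 101.46 (4× faster decay)
  n=3: λ₃ = 23.13π² ≈ 228.284 (9× faster decay)
As t → ∞, higher modes decay exponentially faster. The n=1 mode dominates: v ~ c₁ sin(πx) e^{-λ₁t}.
Decay rate: λ₁ = 2.57π² ≈ 25.365.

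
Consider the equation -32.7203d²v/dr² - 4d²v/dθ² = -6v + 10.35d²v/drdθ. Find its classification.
Rewriting in standard form: -32.7203d²v/dr² - 10.35d²v/drdθ - 4d²v/dθ² + 6v = 0. Elliptic. (A = -32.7203, B = -10.35, C = -4 gives B² - 4AC = -416.4023.)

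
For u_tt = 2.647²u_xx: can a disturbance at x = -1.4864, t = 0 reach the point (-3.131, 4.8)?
Yes. The domain of dependence is [-15.8366, 9.5746], and -1.4864 ∈ [-15.8366, 9.5746].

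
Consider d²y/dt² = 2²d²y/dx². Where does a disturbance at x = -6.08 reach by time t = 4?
Domain of influence: [-14.08, 1.92]. Data at x = -6.08 spreads outward at speed 2.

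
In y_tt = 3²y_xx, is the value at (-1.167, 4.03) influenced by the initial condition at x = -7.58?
Yes. The domain of dependence is [-13.257, 10.923], and -7.58 ∈ [-13.257, 10.923].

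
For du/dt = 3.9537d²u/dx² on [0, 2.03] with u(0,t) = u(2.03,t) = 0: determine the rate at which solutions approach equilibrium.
Eigenvalues: λₙ = 3.9537n²π²/2.03².
First three modes:
  n=1: λ₁ = 3.9537π²/2.03² ≈ 9.469
  n=2: λ₂ = 15.8148π²/2.03² ≈ 37.877 (4× faster decay)
  n=3: λ₃ = 35.5833π²/2.03² ≈ 85.222 (9× faster decay)
As t → ∞, higher modes decay exponentially faster. The n=1 mode dominates: u ~ c₁ sin(πx/2.03) e^{-λ₁t}.
Decay rate: λ₁ = 3.9537π²/2.03² ≈ 9.469.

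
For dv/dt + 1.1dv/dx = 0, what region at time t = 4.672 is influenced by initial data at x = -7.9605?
At x = -2.8213. The characteristic carries data from (-7.9605, 0) to (-2.8213, 4.672).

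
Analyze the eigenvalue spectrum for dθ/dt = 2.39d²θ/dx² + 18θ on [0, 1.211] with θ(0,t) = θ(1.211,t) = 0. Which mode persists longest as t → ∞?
Eigenvalues: λₙ = 2.39n²π²/1.211² - 18.
First three modes:
  n=1: λ₁ = 2.39π²/1.211² - 18 ≈ -1.915
  n=2: λ₂ = 9.56π²/1.211² - 18 ≈ 46.338
  n=3: λ₃ = 21.51π²/1.211² - 18 ≈ 126.761
Since 2.39π²/1.211² ≈ 16.085 < 18, λ₁ < 0.
The n=1 mode grows fastest (−λₙ is largest for n=1) → dominates.
Asymptotic: θ ~ c₁ sin(πx/1.211) e^{1.915t} (exponential growth at rate −λ₁ ≈ 1.915).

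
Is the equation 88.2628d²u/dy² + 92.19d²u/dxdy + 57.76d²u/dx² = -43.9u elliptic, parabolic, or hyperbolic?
Rewriting in standard form: 57.76d²u/dx² + 92.19d²u/dxdy + 88.2628d²u/dy² + 43.9u = 0. Computing B² - 4AC with A = 57.76, B = 92.19, C = 88.2628: discriminant = -11893.241212 (negative). Answer: elliptic.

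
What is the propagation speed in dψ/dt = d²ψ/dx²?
Infinite. The heat equation is parabolic, not hyperbolic, so disturbances propagate instantly.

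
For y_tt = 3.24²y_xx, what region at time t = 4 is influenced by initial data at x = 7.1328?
Domain of influence: [-5.8272, 20.0928]. Data at x = 7.1328 spreads outward at speed 3.24.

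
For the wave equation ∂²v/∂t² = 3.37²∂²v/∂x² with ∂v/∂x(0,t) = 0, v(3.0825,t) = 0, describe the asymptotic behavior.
v oscillates (no decay). Energy is conserved; the solution oscillates indefinitely as standing waves.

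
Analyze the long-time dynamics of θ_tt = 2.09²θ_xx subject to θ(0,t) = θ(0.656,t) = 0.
Long-time behavior: θ oscillates (no decay). Energy is conserved; the solution oscillates indefinitely as standing waves.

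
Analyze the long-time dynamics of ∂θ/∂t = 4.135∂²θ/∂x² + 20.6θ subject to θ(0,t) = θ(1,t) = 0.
Long-time behavior: θ → 0. Diffusion dominates reaction (r=20.6 < κπ²/L²≈40.81); solution decays.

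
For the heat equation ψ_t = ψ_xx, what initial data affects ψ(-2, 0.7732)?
The entire real line. The heat equation has infinite propagation speed: any initial disturbance instantly affects all points (though exponentially small far away).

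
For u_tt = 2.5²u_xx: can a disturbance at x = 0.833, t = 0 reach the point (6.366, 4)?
Yes. The domain of dependence is [-3.634, 16.366], and 0.833 ∈ [-3.634, 16.366].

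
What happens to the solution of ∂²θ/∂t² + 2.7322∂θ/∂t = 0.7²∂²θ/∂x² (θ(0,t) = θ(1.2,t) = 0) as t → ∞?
θ → 0. Damping (γ=2.7322) dissipates energy; oscillations decay exponentially.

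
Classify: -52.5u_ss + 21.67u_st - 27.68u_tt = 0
Elliptic (discriminant = -5343.2111).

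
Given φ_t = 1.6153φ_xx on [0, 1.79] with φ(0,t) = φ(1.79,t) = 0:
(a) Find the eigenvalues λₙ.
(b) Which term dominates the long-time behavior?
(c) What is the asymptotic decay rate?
Eigenvalues: λₙ = 1.6153n²π²/1.79².
First three modes:
  n=1: λ₁ = 1.6153π²/1.79² ≈ 4.976
  n=2: λ₂ = 6.4612π²/1.79² ≈ 19.902 (4× faster decay)
  n=3: λ₃ = 14.5377π²/1.79² ≈ 44.781 (9× faster decay)
As t → ∞, higher modes decay exponentially faster. The n=1 mode dominates: φ ~ c₁ sin(πx/1.79) e^{-λ₁t}.
Decay rate: λ₁ = 1.6153π²/1.79² ≈ 4.976.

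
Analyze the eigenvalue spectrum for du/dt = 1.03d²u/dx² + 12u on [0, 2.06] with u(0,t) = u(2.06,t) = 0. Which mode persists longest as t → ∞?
Eigenvalues: λₙ = 1.03n²π²/2.06² - 12.
First three modes:
  n=1: λ₁ = 1.03π²/2.06² - 12 ≈ -9.604
  n=2: λ₂ = 4.12π²/2.06² - 12 ≈ -2.418
  n=3: λ₃ = 9.27π²/2.06² - 12 ≈ 9.56
Since 1.03π²/2.06² ≈ 2.396 < 12, λ₁ < 0.
The n=1 mode grows fastest (−λₙ is largest for n=1) → dominates.
Asymptotic: u ~ c₁ sin(πx/2.06) e^{9.604t} (exponential growth at rate −λ₁ ≈ 9.604).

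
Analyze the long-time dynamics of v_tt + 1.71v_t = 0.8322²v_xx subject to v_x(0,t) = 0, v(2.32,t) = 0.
Long-time behavior: v → 0. Damping (γ=1.71) dissipates energy; oscillations decay exponentially.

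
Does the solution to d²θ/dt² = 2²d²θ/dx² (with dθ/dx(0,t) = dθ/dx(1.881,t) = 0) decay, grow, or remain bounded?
θ oscillates about a mean that drifts linearly in t (generically unbounded; no decay). There is no damping, so the nonconstant modes persist as standing waves (energy conserved, no decay). But with Neumann conditions at both ends the constant mode has eigenvalue 0: the spatial mean M(t) of θ satisfies M'' = 0, so M(t) = M(0) + M'(0)·t. Unless the initial velocity has zero mean (∫θ_t(x,0)dx = 0), the solution grows linearly in t (unbounded, though not exponentially); if it does have zero mean, the solution stays bounded and simply oscillates.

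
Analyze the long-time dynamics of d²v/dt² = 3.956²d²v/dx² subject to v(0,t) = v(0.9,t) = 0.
Long-time behavior: v oscillates (no decay). Energy is conserved; the solution oscillates indefinitely as standing waves.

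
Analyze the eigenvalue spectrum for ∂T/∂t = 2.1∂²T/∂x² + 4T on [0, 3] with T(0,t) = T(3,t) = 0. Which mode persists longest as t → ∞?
Eigenvalues: λₙ = 2.1n²π²/3² - 4.
First three modes:
  n=1: λ₁ = 2.1π²/3² - 4 ≈ -1.697
  n=2: λ₂ = 8.4π²/3² - 4 ≈ 5.212
  n=3: λ₃ = 18.9π²/3² - 4 ≈ 16.726
Since 2.1π²/3² ≈ 2.303 < 4, λ₁ < 0.
The n=1 mode grows fastest (−λₙ is largest for n=1) → dominates.
Asymptotic: T ~ c₁ sin(πx/3) e^{1.697t} (exponential growth at rate −λ₁ ≈ 1.697).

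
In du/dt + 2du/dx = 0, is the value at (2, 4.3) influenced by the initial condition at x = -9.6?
No. Only data at x = -6.6 affects (2, 4.3). Advection has one-way propagation along characteristics.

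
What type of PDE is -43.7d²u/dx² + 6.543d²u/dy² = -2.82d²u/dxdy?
Rewriting in standard form: -43.7d²u/dx² + 2.82d²u/dxdy + 6.543d²u/dy² = 0. With A = -43.7, B = 2.82, C = 6.543, the discriminant is 1151.6688. This is a hyperbolic PDE.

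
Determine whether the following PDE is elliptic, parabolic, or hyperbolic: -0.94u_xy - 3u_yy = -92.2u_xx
Rewriting in standard form: 92.2u_xx - 0.94u_xy - 3u_yy = 0. Coefficients: A = 92.2, B = -0.94, C = -3. B² - 4AC = 1107.2836, which is positive, so the equation is hyperbolic.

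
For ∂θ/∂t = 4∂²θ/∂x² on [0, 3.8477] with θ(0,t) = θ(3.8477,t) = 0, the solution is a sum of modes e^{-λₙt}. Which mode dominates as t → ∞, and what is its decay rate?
Eigenvalues: λₙ = 4n²π²/3.8477².
First three modes:
  n=1: λ₁ = 4π²/3.8477² ≈ 2.667
  n=2: λ₂ = 16π²/3.8477² ≈ 10.666 (4× faster decay)
  n=3: λ₃ = 36π²/3.8477² ≈ 23.999 (9× faster decay)
As t → ∞, higher modes decay exponentially faster. The n=1 mode dominates: θ ~ c₁ sin(πx/3.8477) e^{-λ₁t}.
Decay rate: λ₁ = 4π²/3.8477² ≈ 2.667.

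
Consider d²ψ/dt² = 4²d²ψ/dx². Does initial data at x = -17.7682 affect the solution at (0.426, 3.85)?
No. The domain of dependence is [-14.974, 15.826], and -17.7682 is outside this interval.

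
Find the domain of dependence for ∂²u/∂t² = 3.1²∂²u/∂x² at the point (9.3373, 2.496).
Domain of dependence: [1.5997, 17.0749]. Signals travel at speed 3.1, so data within |x - 9.3373| ≤ 3.1·2.496 = 7.7376 can reach the point.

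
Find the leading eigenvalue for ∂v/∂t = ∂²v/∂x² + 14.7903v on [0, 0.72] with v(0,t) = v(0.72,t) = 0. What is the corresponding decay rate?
Eigenvalues: λₙ = n²π²/0.72² - 14.7903.
First three modes:
  n=1: λ₁ = π²/0.72² - 14.7903 ≈ 4.248
  n=2: λ₂ = 4π²/0.72² - 14.7903 ≈ 61.364
  n=3: λ₃ = 9π²/0.72² - 14.7903 ≈ 156.557
Since π²/0.72² ≈ 19.039 > 14.7903, all λₙ > 0.
The n=1 mode decays slowest → dominates as t → ∞.
Asymptotic: v ~ c₁ sin(πx/0.72) e^{-λ₁t} with decay rate λ₁ ≈ 4.248.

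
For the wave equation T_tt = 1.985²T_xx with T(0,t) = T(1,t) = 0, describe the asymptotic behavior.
T oscillates (no decay). Energy is conserved; the solution oscillates indefinitely as standing waves.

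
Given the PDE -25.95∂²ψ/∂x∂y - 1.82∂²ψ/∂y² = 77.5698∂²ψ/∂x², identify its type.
Rewriting in standard form: -77.5698∂²ψ/∂x² - 25.95∂²ψ/∂x∂y - 1.82∂²ψ/∂y² = 0. The second-order coefficients are A = -77.5698, B = -25.95, C = -1.82. Since B² - 4AC = 108.694356 > 0, this is a hyperbolic PDE.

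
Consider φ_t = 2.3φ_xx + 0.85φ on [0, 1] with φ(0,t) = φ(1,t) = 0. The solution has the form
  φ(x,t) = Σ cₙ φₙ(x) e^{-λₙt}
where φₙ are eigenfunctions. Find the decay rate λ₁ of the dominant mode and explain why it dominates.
Eigenvalues: λₙ = 2.3n²π²/1² - 0.85.
First three modes:
  n=1: λ₁ = 2.3π² - 0.85 ≈ 21.85
  n=2: λ₂ = 9.2π² - 0.85 ≈ 89.95
  n=3: λ₃ = 20.7π² - 0.85 ≈ 203.451
Since 2.3π² ≈ 22.7 > 0.85, all λₙ > 0.
The n=1 mode decays slowest → dominates as t → ∞.
Asymptotic: φ ~ c₁ sin(πx/1) e^{-λ₁t} with decay rate λ₁ ≈ 21.85.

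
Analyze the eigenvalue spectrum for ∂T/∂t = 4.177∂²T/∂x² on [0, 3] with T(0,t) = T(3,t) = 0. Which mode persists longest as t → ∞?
Eigenvalues: λₙ = 4.177n²π²/3².
First three modes:
  n=1: λ₁ = 4.177π²/3² ≈ 4.581
  n=2: λ₂ = 16.708π²/3² ≈ 18.322 (4× faster decay)
  n=3: λ₃ = 37.593π²/3² ≈ 41.225 (9× faster decay)
As t → ∞, higher modes decay exponentially faster. The n=1 mode dominates: T ~ c₁ sin(πx/3) e^{-λ₁t}.
Decay rate: λ₁ = 4.177π²/3² ≈ 4.581.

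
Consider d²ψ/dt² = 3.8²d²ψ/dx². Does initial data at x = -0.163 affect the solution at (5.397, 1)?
No. The domain of dependence is [1.597, 9.197], and -0.163 is outside this interval.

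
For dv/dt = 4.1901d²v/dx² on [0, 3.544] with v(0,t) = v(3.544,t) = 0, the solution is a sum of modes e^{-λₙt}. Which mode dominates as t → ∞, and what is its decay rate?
Eigenvalues: λₙ = 4.1901n²π²/3.544².
First three modes:
  n=1: λ₁ = 4.1901π²/3.544² ≈ 3.293
  n=2: λ₂ = 16.7604π²/3.544² ≈ 13.17 (4× faster decay)
  n=3: λ₃ = 37.7109π²/3.544² ≈ 29.633 (9× faster decay)
As t → ∞, higher modes decay exponentially faster. The n=1 mode dominates: v ~ c₁ sin(πx/3.544) e^{-λ₁t}.
Decay rate: λ₁ = 4.1901π²/3.544² ≈ 3.293.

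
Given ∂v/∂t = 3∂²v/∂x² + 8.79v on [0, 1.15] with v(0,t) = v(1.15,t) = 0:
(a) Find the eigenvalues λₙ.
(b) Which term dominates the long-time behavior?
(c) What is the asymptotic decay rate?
Eigenvalues: λₙ = 3n²π²/1.15² - 8.79.
First three modes:
  n=1: λ₁ = 3π²/1.15² - 8.79 ≈ 13.599
  n=2: λ₂ = 12π²/1.15² - 8.79 ≈ 80.764
  n=3: λ₃ = 27π²/1.15² - 8.79 ≈ 192.707
Since 3π²/1.15² ≈ 22.389 > 8.79, all λₙ > 0.
The n=1 mode decays slowest → dominates as t → ∞.
Asymptotic: v ~ c₁ sin(πx/1.15) e^{-λ₁t} with decay rate λ₁ ≈ 13.599.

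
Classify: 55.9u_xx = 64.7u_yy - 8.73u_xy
Rewriting in standard form: 55.9u_xx + 8.73u_xy - 64.7u_yy = 0. Hyperbolic (discriminant = 14543.1329).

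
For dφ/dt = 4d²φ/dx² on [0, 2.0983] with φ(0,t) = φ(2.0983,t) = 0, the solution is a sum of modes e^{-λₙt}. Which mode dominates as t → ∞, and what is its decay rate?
Eigenvalues: λₙ = 4n²π²/2.0983².
First three modes:
  n=1: λ₁ = 4π²/2.0983² ≈ 8.967
  n=2: λ₂ = 16π²/2.0983² ≈ 35.866 (4× faster decay)
  n=3: λ₃ = 36π²/2.0983² ≈ 80.699 (9× faster decay)
As t → ∞, higher modes decay exponentially faster. The n=1 mode dominates: φ ~ c₁ sin(πx/2.0983) e^{-λ₁t}.
Decay rate: λ₁ = 4π²/2.0983² ≈ 8.967.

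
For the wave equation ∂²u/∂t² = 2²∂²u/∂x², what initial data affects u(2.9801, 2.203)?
Domain of dependence: [-1.4259, 7.3861]. Signals travel at speed 2, so data within |x - 2.9801| ≤ 2·2.203 = 4.406 can reach the point.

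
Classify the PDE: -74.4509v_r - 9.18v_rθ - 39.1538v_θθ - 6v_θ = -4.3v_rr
Rewriting in standard form: 4.3v_rr - 9.18v_rθ - 39.1538v_θθ - 74.4509v_r - 6v_θ = 0. A = 4.3, B = -9.18, C = -39.1538. Discriminant B² - 4AC = 757.71776. Since 757.71776 > 0, hyperbolic.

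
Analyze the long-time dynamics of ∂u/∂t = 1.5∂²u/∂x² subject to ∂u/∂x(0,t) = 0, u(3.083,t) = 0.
Long-time behavior: u → 0. Heat escapes through the Dirichlet boundary.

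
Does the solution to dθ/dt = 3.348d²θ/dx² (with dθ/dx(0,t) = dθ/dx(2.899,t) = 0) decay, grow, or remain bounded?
θ → constant (steady state). Heat is conserved (no flux at boundaries); solution approaches the spatial average.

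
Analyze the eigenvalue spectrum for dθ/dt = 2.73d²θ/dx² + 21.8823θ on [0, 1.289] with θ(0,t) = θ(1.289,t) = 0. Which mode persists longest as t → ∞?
Eigenvalues: λₙ = 2.73n²π²/1.289² - 21.8823.
First three modes:
  n=1: λ₁ = 2.73π²/1.289² - 21.8823 ≈ -5.666
  n=2: λ₂ = 10.92π²/1.289² - 21.8823 ≈ 42.984
  n=3: λ₃ = 24.57π²/1.289² - 21.8823 ≈ 124.066
Since 2.73π²/1.289² ≈ 16.216 < 21.8823, λ₁ < 0.
The n=1 mode grows fastest (−λₙ is largest for n=1) → dominates.
Asymptotic: θ ~ c₁ sin(πx/1.289) e^{5.666t} (exponential growth at rate −λ₁ ≈ 5.666).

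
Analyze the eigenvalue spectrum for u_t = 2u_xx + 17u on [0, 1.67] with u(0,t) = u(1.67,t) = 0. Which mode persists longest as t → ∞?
Eigenvalues: λₙ = 2n²π²/1.67² - 17.
First three modes:
  n=1: λ₁ = 2π²/1.67² - 17 ≈ -9.922
  n=2: λ₂ = 8π²/1.67² - 17 ≈ 11.311
  n=3: λ₃ = 18π²/1.67² - 17 ≈ 46.7
Since 2π²/1.67² ≈ 7.078 < 17, λ₁ < 0.
The n=1 mode grows fastest (−λₙ is largest for n=1) → dominates.
Asymptotic: u ~ c₁ sin(πx/1.67) e^{9.922t} (exponential growth at rate −λ₁ ≈ 9.922).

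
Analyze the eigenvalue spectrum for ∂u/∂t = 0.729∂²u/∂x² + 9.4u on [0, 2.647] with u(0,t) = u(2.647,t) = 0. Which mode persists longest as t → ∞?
Eigenvalues: λₙ = 0.729n²π²/2.647² - 9.4.
First three modes:
  n=1: λ₁ = 0.729π²/2.647² - 9.4 ≈ -8.373
  n=2: λ₂ = 2.916π²/2.647² - 9.4 ≈ -5.292
  n=3: λ₃ = 6.561π²/2.647² - 9.4 ≈ -0.158
Since 0.729π²/2.647² ≈ 1.027 < 9.4, λ₁ < 0.
The n=1 mode grows fastest (−λₙ is largest for n=1) → dominates.
Asymptotic: u ~ c₁ sin(πx/2.647) e^{8.373t} (exponential growth at rate −λ₁ ≈ 8.373).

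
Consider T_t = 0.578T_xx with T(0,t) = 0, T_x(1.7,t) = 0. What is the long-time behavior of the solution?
As t → ∞, T → 0. Heat escapes through the Dirichlet boundary.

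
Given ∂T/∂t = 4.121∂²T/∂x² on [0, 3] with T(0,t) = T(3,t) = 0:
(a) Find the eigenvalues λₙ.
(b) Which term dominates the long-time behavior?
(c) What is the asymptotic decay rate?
Eigenvalues: λₙ = 4.121n²π²/3².
First three modes:
  n=1: λ₁ = 4.121π²/3² ≈ 4.519
  n=2: λ₂ = 16.484π²/3² ≈ 18.077 (4× faster decay)
  n=3: λ₃ = 37.089π²/3² ≈ 40.673 (9× faster decay)
As t → ∞, higher modes decay exponentially faster. The n=1 mode dominates: T ~ c₁ sin(πx/3) e^{-λ₁t}.
Decay rate: λ₁ = 4.121π²/3² ≈ 4.519.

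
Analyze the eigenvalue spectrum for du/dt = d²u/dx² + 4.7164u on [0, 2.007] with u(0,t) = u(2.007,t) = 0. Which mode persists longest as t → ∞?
Eigenvalues: λₙ = n²π²/2.007² - 4.7164.
First three modes:
  n=1: λ₁ = π²/2.007² - 4.7164 ≈ -2.266
  n=2: λ₂ = 4π²/2.007² - 4.7164 ≈ 5.084
  n=3: λ₃ = 9π²/2.007² - 4.7164 ≈ 17.336
Since π²/2.007² ≈ 2.45 < 4.7164, λ₁ < 0.
The n=1 mode grows fastest (−λₙ is largest for n=1) → dominates.
Asymptotic: u ~ c₁ sin(πx/2.007) e^{2.266t} (exponential growth at rate −λ₁ ≈ 2.266).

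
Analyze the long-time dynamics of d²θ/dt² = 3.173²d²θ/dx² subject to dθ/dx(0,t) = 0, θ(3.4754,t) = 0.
Long-time behavior: θ oscillates (no decay). Energy is conserved; the solution oscillates indefinitely as standing waves.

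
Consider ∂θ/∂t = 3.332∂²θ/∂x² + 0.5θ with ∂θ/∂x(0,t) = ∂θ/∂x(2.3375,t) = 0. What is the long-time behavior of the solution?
As t → ∞, θ grows unboundedly. With Neumann BCs the constant mode has diffusion eigenvalue 0, so any r > 0 makes it grow like e^(0.5t); solution grows exponentially.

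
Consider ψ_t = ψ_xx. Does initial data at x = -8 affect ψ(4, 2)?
Yes, for any finite x. The heat equation has infinite propagation speed, so all initial data affects all points at any t > 0.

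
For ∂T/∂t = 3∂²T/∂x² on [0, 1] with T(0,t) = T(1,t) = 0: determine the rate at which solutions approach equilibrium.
Eigenvalues: λₙ = 3n²π².
First three modes:
  n=1: λ₁ = 3π² ≈ 29.609
  n=2: λ₂ = 12π² ≈ 118.435 (4× faster decay)
  n=3: λ₃ = 27π² ≈ 266.479 (9× faster decay)
As t → ∞, higher modes decay exponentially faster. The n=1 mode dominates: T ~ c₁ sin(πx) e^{-λ₁t}.
Decay rate: λ₁ = 3π² ≈ 29.609.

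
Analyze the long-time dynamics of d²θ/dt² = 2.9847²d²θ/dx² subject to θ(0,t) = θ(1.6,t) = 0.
Long-time behavior: θ oscillates (no decay). Energy is conserved; the solution oscillates indefinitely as standing waves.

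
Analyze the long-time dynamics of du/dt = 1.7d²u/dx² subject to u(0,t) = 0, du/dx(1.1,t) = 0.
Long-time behavior: u → 0. Heat escapes through the Dirichlet boundary.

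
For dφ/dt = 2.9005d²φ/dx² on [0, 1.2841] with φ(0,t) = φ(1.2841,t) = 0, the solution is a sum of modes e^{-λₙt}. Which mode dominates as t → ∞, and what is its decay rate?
Eigenvalues: λₙ = 2.9005n²π²/1.2841².
First three modes:
  n=1: λ₁ = 2.9005π²/1.2841² ≈ 17.361
  n=2: λ₂ = 11.602π²/1.2841² ≈ 69.444 (4× faster decay)
  n=3: λ₃ = 26.1045π²/1.2841² ≈ 156.249 (9× faster decay)
As t → ∞, higher modes decay exponentially faster. The n=1 mode dominates: φ ~ c₁ sin(πx/1.2841) e^{-λ₁t}.
Decay rate: λ₁ = 2.9005π²/1.2841² ≈ 17.361.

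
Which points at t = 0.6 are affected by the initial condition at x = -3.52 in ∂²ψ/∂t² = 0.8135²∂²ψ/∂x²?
Domain of influence: [-4.0081, -3.0319]. Data at x = -3.52 spreads outward at speed 0.8135.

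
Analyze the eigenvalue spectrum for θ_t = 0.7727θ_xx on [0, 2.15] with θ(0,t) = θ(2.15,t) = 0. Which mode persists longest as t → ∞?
Eigenvalues: λₙ = 0.7727n²π²/2.15².
First three modes:
  n=1: λ₁ = 0.7727π²/2.15² ≈ 1.65
  n=2: λ₂ = 3.0908π²/2.15² ≈ 6.599 (4× faster decay)
  n=3: λ₃ = 6.9543π²/2.15² ≈ 14.848 (9× faster decay)
As t → ∞, higher modes decay exponentially faster. The n=1 mode dominates: θ ~ c₁ sin(πx/2.15) e^{-λ₁t}.
Decay rate: λ₁ = 0.7727π²/2.15² ≈ 1.65.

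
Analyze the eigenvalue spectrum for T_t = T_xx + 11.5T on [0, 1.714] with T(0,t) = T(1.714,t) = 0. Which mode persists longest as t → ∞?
Eigenvalues: λₙ = n²π²/1.714² - 11.5.
First three modes:
  n=1: λ₁ = π²/1.714² - 11.5 ≈ -8.14
  n=2: λ₂ = 4π²/1.714² - 11.5 ≈ 1.938
  n=3: λ₃ = 9π²/1.714² - 11.5 ≈ 18.736
Since π²/1.714² ≈ 3.36 < 11.5, λ₁ < 0.
The n=1 mode grows fastest (−λₙ is largest for n=1) → dominates.
Asymptotic: T ~ c₁ sin(πx/1.714) e^{8.14t} (exponential growth at rate −λ₁ ≈ 8.14).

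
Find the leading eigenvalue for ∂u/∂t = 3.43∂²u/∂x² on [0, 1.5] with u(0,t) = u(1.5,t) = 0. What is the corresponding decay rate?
Eigenvalues: λₙ = 3.43n²π²/1.5².
First three modes:
  n=1: λ₁ = 3.43π²/1.5² ≈ 15.046
  n=2: λ₂ = 13.72π²/1.5² ≈ 60.183 (4× faster decay)
  n=3: λ₃ = 30.87π²/1.5² ≈ 135.411 (9× faster decay)
As t → ∞, higher modes decay exponentially faster. The n=1 mode dominates: u ~ c₁ sin(πx/1.5) e^{-λ₁t}.
Decay rate: λ₁ = 3.43π²/1.5² ≈ 15.046.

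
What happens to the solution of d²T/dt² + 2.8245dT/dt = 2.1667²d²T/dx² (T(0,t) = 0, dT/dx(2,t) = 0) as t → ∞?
T → 0. Damping (γ=2.8245) dissipates energy; oscillations decay exponentially.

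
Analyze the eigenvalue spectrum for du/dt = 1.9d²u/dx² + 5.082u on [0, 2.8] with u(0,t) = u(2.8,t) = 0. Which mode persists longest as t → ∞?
Eigenvalues: λₙ = 1.9n²π²/2.8² - 5.082.
First three modes:
  n=1: λ₁ = 1.9π²/2.8² - 5.082 ≈ -2.69
  n=2: λ₂ = 7.6π²/2.8² - 5.082 ≈ 4.485
  n=3: λ₃ = 17.1π²/2.8² - 5.082 ≈ 16.445
Since 1.9π²/2.8² ≈ 2.392 < 5.082, λ₁ < 0.
The n=1 mode grows fastest (−λₙ is largest for n=1) → dominates.
Asymptotic: u ~ c₁ sin(πx/2.8) e^{2.69t} (exponential growth at rate −λ₁ ≈ 2.69).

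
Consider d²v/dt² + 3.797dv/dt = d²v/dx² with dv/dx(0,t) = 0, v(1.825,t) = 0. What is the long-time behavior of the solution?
As t → ∞, v → 0. Damping (γ=3.797) dissipates energy; oscillations decay exponentially.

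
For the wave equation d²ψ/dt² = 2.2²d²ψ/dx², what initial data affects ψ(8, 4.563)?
Domain of dependence: [-2.0386, 18.0386]. Signals travel at speed 2.2, so data within |x - 8| ≤ 2.2·4.563 = 10.0386 can reach the point.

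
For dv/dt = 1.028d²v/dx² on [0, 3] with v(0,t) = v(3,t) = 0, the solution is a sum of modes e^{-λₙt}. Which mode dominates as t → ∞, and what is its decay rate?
Eigenvalues: λₙ = 1.028n²π²/3².
First three modes:
  n=1: λ₁ = 1.028π²/3² ≈ 1.127
  n=2: λ₂ = 4.112π²/3² ≈ 4.509 (4× faster decay)
  n=3: λ₃ = 9.252π²/3² ≈ 10.146 (9× faster decay)
As t → ∞, higher modes decay exponentially faster. The n=1 mode dominates: v ~ c₁ sin(πx/3) e^{-λ₁t}.
Decay rate: λ₁ = 1.028π²/3² ≈ 1.127.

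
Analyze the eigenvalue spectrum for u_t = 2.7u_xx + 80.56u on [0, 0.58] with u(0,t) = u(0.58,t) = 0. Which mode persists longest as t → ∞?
Eigenvalues: λₙ = 2.7n²π²/0.58² - 80.56.
First three modes:
  n=1: λ₁ = 2.7π²/0.58² - 80.56 ≈ -1.345
  n=2: λ₂ = 10.8π²/0.58² - 80.56 ≈ 236.3
  n=3: λ₃ = 24.3π²/0.58² - 80.56 ≈ 632.375
Since 2.7π²/0.58² ≈ 79.215 < 80.56, λ₁ < 0.
The n=1 mode grows fastest (−λₙ is largest for n=1) → dominates.
Asymptotic: u ~ c₁ sin(πx/0.58) e^{1.345t} (exponential growth at rate −λ₁ ≈ 1.345).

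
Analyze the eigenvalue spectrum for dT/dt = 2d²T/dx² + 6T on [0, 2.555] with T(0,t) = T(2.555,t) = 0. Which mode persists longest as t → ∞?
Eigenvalues: λₙ = 2n²π²/2.555² - 6.
First three modes:
  n=1: λ₁ = 2π²/2.555² - 6 ≈ -2.976
  n=2: λ₂ = 8π²/2.555² - 6 ≈ 6.095
  n=3: λ₃ = 18π²/2.555² - 6 ≈ 21.214
Since 2π²/2.555² ≈ 3.024 < 6, λ₁ < 0.
The n=1 mode grows fastest (−λₙ is largest for n=1) → dominates.
Asymptotic: T ~ c₁ sin(πx/2.555) e^{2.976t} (exponential growth at rate −λ₁ ≈ 2.976).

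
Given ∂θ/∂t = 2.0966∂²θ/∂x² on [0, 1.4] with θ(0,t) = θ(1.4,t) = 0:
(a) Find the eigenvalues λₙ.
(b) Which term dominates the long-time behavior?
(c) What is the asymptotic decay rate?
Eigenvalues: λₙ = 2.0966n²π²/1.4².
First three modes:
  n=1: λ₁ = 2.0966π²/1.4² ≈ 10.557
  n=2: λ₂ = 8.3864π²/1.4² ≈ 42.23 (4× faster decay)
  n=3: λ₃ = 18.8694π²/1.4² ≈ 95.017 (9× faster decay)
As t → ∞, higher modes decay exponentially faster. The n=1 mode dominates: θ ~ c₁ sin(πx/1.4) e^{-λ₁t}.
Decay rate: λ₁ = 2.0966π²/1.4² ≈ 10.557.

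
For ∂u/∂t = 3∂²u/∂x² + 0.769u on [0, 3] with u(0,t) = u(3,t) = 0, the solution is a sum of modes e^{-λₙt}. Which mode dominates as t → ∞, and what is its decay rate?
Eigenvalues: λₙ = 3n²π²/3² - 0.769.
First three modes:
  n=1: λ₁ = 3π²/3² - 0.769 ≈ 2.521
  n=2: λ₂ = 12π²/3² - 0.769 ≈ 12.39
  n=3: λ₃ = 27π²/3² - 0.769 ≈ 28.84
Since 3π²/3² ≈ 3.29 > 0.769, all λₙ > 0.
The n=1 mode decays slowest → dominates as t → ∞.
Asymptotic: u ~ c₁ sin(πx/3) e^{-λ₁t} with decay rate λ₁ ≈ 2.521.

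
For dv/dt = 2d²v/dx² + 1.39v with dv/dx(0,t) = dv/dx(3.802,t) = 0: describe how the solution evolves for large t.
v grows unboundedly. With Neumann BCs the constant mode has diffusion eigenvalue 0, so any r > 0 makes it grow like e^(1.39t); solution grows exponentially.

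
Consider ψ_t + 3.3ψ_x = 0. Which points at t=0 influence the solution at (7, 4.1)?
A single point: x = -6.53. The characteristic through (7, 4.1) is x - 3.3t = const, so x = 7 - 3.3·4.1 = -6.53.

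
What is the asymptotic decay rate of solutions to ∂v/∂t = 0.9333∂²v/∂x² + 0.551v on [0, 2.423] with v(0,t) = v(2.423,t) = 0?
Eigenvalues: λₙ = 0.9333n²π²/2.423² - 0.551.
First three modes:
  n=1: λ₁ = 0.9333π²/2.423² - 0.551 ≈ 1.018
  n=2: λ₂ = 3.7332π²/2.423² - 0.551 ≈ 5.725
  n=3: λ₃ = 8.3997π²/2.423² - 0.551 ≈ 13.57
Since 0.9333π²/2.423² ≈ 1.569 > 0.551, all λₙ > 0.
The n=1 mode decays slowest → dominates as t → ∞.
Asymptotic: v ~ c₁ sin(πx/2.423) e^{-λ₁t} with decay rate λ₁ ≈ 1.018.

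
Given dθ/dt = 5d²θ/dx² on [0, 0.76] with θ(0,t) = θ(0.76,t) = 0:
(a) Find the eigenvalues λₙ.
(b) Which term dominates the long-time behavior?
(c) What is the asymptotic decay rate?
Eigenvalues: λₙ = 5n²π²/0.76².
First three modes:
  n=1: λ₁ = 5π²/0.76² ≈ 85.436
  n=2: λ₂ = 20π²/0.76² ≈ 341.745 (4× faster decay)
  n=3: λ₃ = 45π²/0.76² ≈ 768.927 (9× faster decay)
As t → ∞, higher modes decay exponentially faster. The n=1 mode dominates: θ ~ c₁ sin(πx/0.76) e^{-λ₁t}.
Decay rate: λ₁ = 5π²/0.76² ≈ 85.436.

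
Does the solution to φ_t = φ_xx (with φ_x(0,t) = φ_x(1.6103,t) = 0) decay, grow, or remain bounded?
φ → constant (steady state). Heat is conserved (no flux at boundaries); solution approaches the spatial average.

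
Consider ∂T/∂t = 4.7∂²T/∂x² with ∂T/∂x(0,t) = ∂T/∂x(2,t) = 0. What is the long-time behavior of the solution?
As t → ∞, T → constant (steady state). Heat is conserved (no flux at boundaries); solution approaches the spatial average.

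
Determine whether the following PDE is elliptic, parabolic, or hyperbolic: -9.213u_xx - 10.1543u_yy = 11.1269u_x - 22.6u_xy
Rewriting in standard form: -9.213u_xx + 22.6u_xy - 10.1543u_yy - 11.1269u_x = 0. Coefficients: A = -9.213, B = 22.6, C = -10.1543. B² - 4AC = 136.5537364, which is positive, so the equation is hyperbolic.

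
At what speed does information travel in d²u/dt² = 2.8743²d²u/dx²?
Speed = 2.8743. Information travels along characteristics x = x₀ ± 2.8743t.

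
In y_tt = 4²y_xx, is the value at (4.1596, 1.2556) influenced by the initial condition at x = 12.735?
No. The domain of dependence is [-0.8628, 9.182], and 12.735 is outside this interval.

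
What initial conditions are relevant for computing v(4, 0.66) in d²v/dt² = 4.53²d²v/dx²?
Domain of dependence: [1.0102, 6.9898]. Signals travel at speed 4.53, so data within |x - 4| ≤ 4.53·0.66 = 2.9898 can reach the point.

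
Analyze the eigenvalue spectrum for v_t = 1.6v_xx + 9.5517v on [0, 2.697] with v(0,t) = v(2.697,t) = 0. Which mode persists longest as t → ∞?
Eigenvalues: λₙ = 1.6n²π²/2.697² - 9.5517.
First three modes:
  n=1: λ₁ = 1.6π²/2.697² - 9.5517 ≈ -7.381
  n=2: λ₂ = 6.4π²/2.697² - 9.5517 ≈ -0.868
  n=3: λ₃ = 14.4π²/2.697² - 9.5517 ≈ 9.987
Since 1.6π²/2.697² ≈ 2.171 < 9.5517, λ₁ < 0.
The n=1 mode grows fastest (−λₙ is largest for n=1) → dominates.
Asymptotic: v ~ c₁ sin(πx/2.697) e^{7.381t} (exponential growth at rate −λ₁ ≈ 7.381).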